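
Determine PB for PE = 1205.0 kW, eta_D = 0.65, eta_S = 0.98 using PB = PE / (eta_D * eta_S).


Formula: PB = PE / (eta_D * eta_S)
Step 1 — combined efficiency = eta_D * eta_S = 0.65 * 0.98 = 0.637
Step 2 — PB = 1205.0 / 0.637 ≈ 1891.7 kW (5 s.f.)

1891.7 kW


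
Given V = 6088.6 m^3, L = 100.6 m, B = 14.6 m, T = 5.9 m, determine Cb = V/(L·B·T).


Formula: Cb = V / (L * B * T)
Step 1 — L * B * T = 100.6 * 14.6 * 5.9 = 8665.684 m^3
Step 2 — Cb = 6088.6 / 8665.684 ≈ 0.70261 (5 s.f.)

0.70261


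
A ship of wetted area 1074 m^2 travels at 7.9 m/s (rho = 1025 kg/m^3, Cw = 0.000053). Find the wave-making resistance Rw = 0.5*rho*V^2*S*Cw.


Formula: Rw = 0.5 * rho * V^2 * S * Cw
Step 1 — V^2 = 7.9^2 = 62.41
Step 2 — 0.5 * rho * V^2 = 0.5 * 1025 * 62.41 = 31985.125
Step 3 — Rw = 31985.125 * 1074 * 0.000053 ≈ 1820.7 N (5 s.f.)

1820.7 N


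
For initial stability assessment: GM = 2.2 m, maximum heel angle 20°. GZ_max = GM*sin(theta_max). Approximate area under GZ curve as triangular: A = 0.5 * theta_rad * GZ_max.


Formula: GZ_max = GM * sin(theta); Area = 0.5 * theta_rad * GZ_max
Step 1 — GZ_max = 2.2 * sin(20°) = 2.2 * 0.34202 = 0.752444 m
Step 2 — theta_rad = 20 * pi/180 = 0.349066 rad
Step 3 — Area = 0.5 * 0.349066 * 0.752444 ≈ 0.13133 m·rad (5 s.f.)

0.13133 m·rad


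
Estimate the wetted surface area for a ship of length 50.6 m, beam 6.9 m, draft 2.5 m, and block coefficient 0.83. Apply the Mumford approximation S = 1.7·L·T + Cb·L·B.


Formula: S = 1.7*L*T + V/T with V = Cb*L*B*T, i.e. S = L * (1.7*T + Cb*B)
Step 1 — 1.7*T = 1.7 * 2.5 = 4.25 m
Step 2 — Cb*B = 0.83 * 6.9 = 5.727 m
Step 3 — 1.7*T + Cb*B = 4.25 + 5.727 = 9.977 m
Step 4 — S = 50.6 * 9.977 ≈ 504.84 m^2 (5 s.f.)

504.84 m^2


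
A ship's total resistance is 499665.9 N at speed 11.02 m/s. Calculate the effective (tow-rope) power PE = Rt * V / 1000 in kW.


Formula: PE = Rt * V / 1000 (kW)
Step 1 — PE (W) = 499665.9 * 11.02 = 5506318.218 W
Step 2 — PE (kW) = 5506318.218 / 1000 ≈ 5506.3 kW (5 s.f.)

5506.3 kW


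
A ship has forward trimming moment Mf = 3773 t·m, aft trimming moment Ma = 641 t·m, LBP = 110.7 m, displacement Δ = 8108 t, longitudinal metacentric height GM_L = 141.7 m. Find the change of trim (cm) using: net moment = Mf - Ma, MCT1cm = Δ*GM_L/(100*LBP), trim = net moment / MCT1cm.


Formula: net trimming moment = Mf - Ma; MCT1cm = Δ*GM_L/(100*LBP); trim = net moment / MCT1cm
Step 1 — net trimming moment = 3773 - 641 = 3132 t·m
Step 2 — MCT1cm = 8108 * 141.7 / (100 * 110.7) = 103.7853 t·m/cm
Step 3 — trim = 3132 / 103.7853 ≈ 30.178 cm (5 s.f.)

30.178 cm


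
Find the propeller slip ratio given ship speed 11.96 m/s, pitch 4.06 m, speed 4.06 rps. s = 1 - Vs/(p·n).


Formula: s = 1 - Vs / (p * n)
Step 1 — p * n = 4.06 * 4.06 = 16.4836
Step 2 — Vs / (p*n) = 11.96 / 16.4836 = 0.72557 (6 d.p.)
Step 3 — s = 1 - 0.72557 = 0.27443

0.27443


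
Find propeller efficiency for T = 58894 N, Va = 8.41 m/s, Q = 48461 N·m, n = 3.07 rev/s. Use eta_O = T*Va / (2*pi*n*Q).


Formula: eta = T * Va / (2 * pi * n * Q)
Step 1 — numerator = T * Va = 58894 * 8.41 = 495298.54
Step 2 — 2 * pi * n = 2 * pi * 3.07 = 19.289379
Step 3 — denominator = 19.289379 * 48461 = 934782.6
Step 4 — eta = 495298.54 / 934782.6 ≈ 0.52985 (5 s.f.)

0.52985


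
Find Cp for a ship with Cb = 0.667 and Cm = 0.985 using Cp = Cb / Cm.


Formula: Cp = Cb / Cm
Substituting: Cp = 0.667 / 0.985
Result: Cp ≈ 0.67716 (5 s.f.)

0.67716


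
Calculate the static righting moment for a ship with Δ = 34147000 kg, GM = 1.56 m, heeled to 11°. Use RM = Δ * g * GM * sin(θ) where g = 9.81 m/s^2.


Formula: GZ = GM * sin(theta); RM = disp * g * GZ
Step 1 — GZ = 1.56 * sin(11°) = 1.56 * 0.190809 = 0.297662 m
Step 2 — RM = 34147000 * 9.81 * 0.297662 ≈ 99711000 N·m (5 s.f.)

99711000 N·m


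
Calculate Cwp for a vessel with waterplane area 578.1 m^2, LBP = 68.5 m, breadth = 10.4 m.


Formula: Cwp = Aw / (L * B)
Step 1 — L * B = 68.5 * 10.4 = 712.4 m^2
Step 2 — Cwp = 578.1 / 712.4 ≈ 0.81148 (5 s.f.)

0.81148


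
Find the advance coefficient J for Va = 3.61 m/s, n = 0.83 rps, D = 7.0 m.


Formula: J = Va / (n * D)
Step 1 — n * D = 0.83 * 7.0 = 5.81
Step 2 — J = 3.61 / 5.81 ≈ 0.62134 (5 s.f.)

0.62134


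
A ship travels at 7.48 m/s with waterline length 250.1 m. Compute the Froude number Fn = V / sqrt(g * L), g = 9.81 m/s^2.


Formula: Fn = V / sqrt(g * L)
Step 1 — g * L = 9.81 * 250.1 = 2453.481
Step 2 — sqrt(g * L) = sqrt(2453.481) = 49.532626
Step 3 — Fn = 7.48 / 49.532626 ≈ 0.15101 (5 s.f.)

0.15101


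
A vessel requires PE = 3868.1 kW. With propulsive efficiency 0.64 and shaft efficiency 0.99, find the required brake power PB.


Formula: PB = PE / (eta_D * eta_S)
Step 1 — combined efficiency = eta_D * eta_S = 0.64 * 0.99 = 0.6336
Step 2 — PB = 3868.1 / 0.6336 ≈ 6105.0 kW (5 s.f.)

6105.0 kW


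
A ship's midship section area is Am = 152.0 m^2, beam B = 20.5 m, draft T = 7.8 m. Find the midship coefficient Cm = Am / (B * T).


Formula: Cm = Am / (B * T)
Step 1 — B * T = 20.5 * 7.8 = 159.9 m^2
Step 2 — Cm = 152.0 / 159.9 ≈ 0.95059 (5 s.f.)

0.95059


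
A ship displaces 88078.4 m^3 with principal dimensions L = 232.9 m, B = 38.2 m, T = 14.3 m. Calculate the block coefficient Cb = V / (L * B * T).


Formula: Cb = V / (L * B * T)
Step 1 — L * B * T = 232.9 * 38.2 * 14.3 = 127223.954 m^3
Step 2 — Cb = 88078.4 / 127223.954 ≈ 0.69231 (5 s.f.)

0.69231


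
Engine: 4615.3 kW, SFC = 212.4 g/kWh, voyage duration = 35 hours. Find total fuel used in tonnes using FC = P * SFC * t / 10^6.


Formula: FC (tonnes) = P * SFC * t / 1,000,000
Step 1 — P * SFC * t = 4615.3 * 212.4 * 35 = 34310140.2 g
Step 2 — FC (tonnes) = 34310140.2 / 1,000,000 ≈ 34.310 tonnes (5 s.f.)

34.310 tonnes


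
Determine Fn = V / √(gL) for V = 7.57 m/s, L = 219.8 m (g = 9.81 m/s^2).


Formula: Fn = V / sqrt(g * L)
Step 1 — g * L = 9.81 * 219.8 = 2156.238
Step 2 — sqrt(g * L) = sqrt(2156.238) = 46.43531
Step 3 — Fn = 7.57 / 46.43531 ≈ 0.16302 (5 s.f.)

0.16302


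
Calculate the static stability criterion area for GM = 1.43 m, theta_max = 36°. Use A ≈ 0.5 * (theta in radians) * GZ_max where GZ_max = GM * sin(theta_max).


Formula: GZ_max = GM * sin(theta); Area = 0.5 * theta_rad * GZ_max
Step 1 — GZ_max = 1.43 * sin(36°) = 1.43 * 0.587785 = 0.840533 m
Step 2 — theta_rad = 36 * pi/180 = 0.628319 rad
Step 3 — Area = 0.5 * 0.628319 * 0.840533 ≈ 0.26406 m·rad (5 s.f.)

0.26406 m·rad


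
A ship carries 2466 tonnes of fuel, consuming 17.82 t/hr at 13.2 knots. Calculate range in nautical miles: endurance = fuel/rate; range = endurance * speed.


Formula: endurance = fuel / rate; range = endurance * speed
Step 1 — endurance = 2466 / 17.82 = 138.3838 hours
Step 2 — range = 138.3838 * 13.2 ≈ 1826.7 nautical miles (5 s.f.)

1826.7 NM


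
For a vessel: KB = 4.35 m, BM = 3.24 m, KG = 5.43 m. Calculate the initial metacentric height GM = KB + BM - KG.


Formula: GM = KB + BM - KG
Step 1 — KM = KB + BM = 4.35 + 3.24 = 7.59 m
Step 2 — GM = KM - KG = 7.59 - 5.43 = 2.16 m

2.16 m


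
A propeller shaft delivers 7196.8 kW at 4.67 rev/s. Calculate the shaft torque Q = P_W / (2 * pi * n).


Formula: Q = P_W / (2 * pi * n)
Step 1 — P_W = 7196.8 kW * 1000 = 7196800.0 W
Step 2 — 2 * pi * n = 2 * pi * 4.67 = 29.342475
Step 3 — Q = 7196800.0 / 29.342475 ≈ 245270 N·m (5 s.f.)

245270 N·m


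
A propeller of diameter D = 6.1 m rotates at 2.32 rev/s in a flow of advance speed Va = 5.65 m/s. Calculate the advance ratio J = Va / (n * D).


Formula: J = Va / (n * D)
Step 1 — n * D = 2.32 * 6.1 = 14.152
Step 2 — J = 5.65 / 14.152 ≈ 0.39924 (5 s.f.)

0.39924


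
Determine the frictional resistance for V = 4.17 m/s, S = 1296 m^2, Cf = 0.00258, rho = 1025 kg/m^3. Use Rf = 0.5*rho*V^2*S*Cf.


Formula: Rf = 0.5 * rho * V^2 * S * Cf
Step 1 — V^2 = 4.17^2 = 17.3889
Step 2 — 0.5 * rho * V^2 = 0.5 * 1025 * 17.3889 = 8911.81125
Step 3 — Rf = 8911.81125 * 1296 * 0.00258 ≈ 29798 N (5 s.f.)

29798 N


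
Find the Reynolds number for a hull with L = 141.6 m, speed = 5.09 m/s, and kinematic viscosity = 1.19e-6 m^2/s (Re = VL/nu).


Formula: Re = V * L / nu
Step 1 — V * L = 5.09 * 141.6 = 720.744 m^2/s
Step 2 — Re = 720.744 / 1.19e-6 = 6.06e+08

6.06e+08


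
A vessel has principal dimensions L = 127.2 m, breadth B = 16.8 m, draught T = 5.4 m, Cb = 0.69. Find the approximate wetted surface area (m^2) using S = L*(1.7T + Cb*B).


Formula: S = 1.7*L*T + V/T with V = Cb*L*B*T, i.e. S = L * (1.7*T + Cb*B)
Step 1 — 1.7*T = 1.7 * 5.4 = 9.18 m
Step 2 — Cb*B = 0.69 * 16.8 = 11.592 m
Step 3 — 1.7*T + Cb*B = 9.18 + 11.592 = 20.772 m
Step 4 — S = 127.2 * 20.772 ≈ 2642.2 m^2 (5 s.f.)

2642.2 m^2


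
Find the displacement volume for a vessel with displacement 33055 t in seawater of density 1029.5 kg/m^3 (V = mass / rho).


Formula: V = mass / rho
Step 1 — convert tonnes to kg: 33055 t * 1000 = 33055000 kg
Step 2 — V = 33055000 / 1029.5 ≈ 32108 m^3 (5 s.f.)

32108 m^3


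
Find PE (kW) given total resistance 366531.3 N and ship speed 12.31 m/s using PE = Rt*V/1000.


Formula: PE = Rt * V / 1000 (kW)
Step 1 — PE (W) = 366531.3 * 12.31 = 4512000.303 W
Step 2 — PE (kW) = 4512000.303 / 1000 ≈ 4512.0 kW (5 s.f.)

4512.0 kW


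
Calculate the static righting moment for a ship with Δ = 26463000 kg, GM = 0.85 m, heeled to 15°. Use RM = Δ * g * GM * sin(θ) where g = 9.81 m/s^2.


Formula: GZ = GM * sin(theta); RM = disp * g * GZ
Step 1 — GZ = 0.85 * sin(15°) = 0.85 * 0.258819 = 0.219996 m
Step 2 — RM = 26463000 * 9.81 * 0.219996 ≈ 57111000 N·m (5 s.f.)

57111000 N·m


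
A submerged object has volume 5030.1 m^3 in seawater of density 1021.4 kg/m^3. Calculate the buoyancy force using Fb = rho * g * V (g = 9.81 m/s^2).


Formula: Fb = rho * g * V
Substituting: Fb = 1021.4 * 9.81 * 5030.1
Intermediate: 1021.4 * 9.81 = 10019.934
Result: Fb = 10019.934 * 5030.1 ≈ 50401000 N (5 s.f.)

50401000 N


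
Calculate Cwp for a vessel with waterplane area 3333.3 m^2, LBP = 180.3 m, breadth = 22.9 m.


Formula: Cwp = Aw / (L * B)
Step 1 — L * B = 180.3 * 22.9 = 4128.87 m^2
Step 2 — Cwp = 3333.3 / 4128.87 ≈ 0.80732 (5 s.f.)

0.80732


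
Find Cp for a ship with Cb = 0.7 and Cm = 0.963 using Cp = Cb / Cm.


Formula: Cp = Cb / Cm
Substituting: Cp = 0.7 / 0.963
Result: Cp ≈ 0.72690 (5 s.f.)

0.72690


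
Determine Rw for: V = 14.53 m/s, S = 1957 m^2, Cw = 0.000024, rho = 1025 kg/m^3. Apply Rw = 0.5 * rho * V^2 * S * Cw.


Formula: Rw = 0.5 * rho * V^2 * S * Cw
Step 1 — V^2 = 14.53^2 = 211.1209
Step 2 — 0.5 * rho * V^2 = 0.5 * 1025 * 211.1209 = 108199.46125
Step 3 — Rw = 108199.46125 * 1957 * 0.000024 ≈ 5081.9 N (5 s.f.)

5081.9 N


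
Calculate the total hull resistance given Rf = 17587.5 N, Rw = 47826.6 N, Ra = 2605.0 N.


Formula: Rt = Rf + Rw + Ra
Substituting: Rt = 17587.5 + 47826.6 + 2605.0
Result: Rt = 68019.1 N

68019.1 N


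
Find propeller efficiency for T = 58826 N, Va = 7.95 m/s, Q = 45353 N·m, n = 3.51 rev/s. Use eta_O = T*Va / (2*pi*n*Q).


Formula: eta = T * Va / (2 * pi * n * Q)
Step 1 — numerator = T * Va = 58826 * 7.95 = 467666.7
Step 2 — 2 * pi * n = 2 * pi * 3.51 = 22.05398
Step 3 — denominator = 22.05398 * 45353 = 1000214.15
Step 4 — eta = 467666.7 / 1000214.15 ≈ 0.46757 (5 s.f.)

0.46757


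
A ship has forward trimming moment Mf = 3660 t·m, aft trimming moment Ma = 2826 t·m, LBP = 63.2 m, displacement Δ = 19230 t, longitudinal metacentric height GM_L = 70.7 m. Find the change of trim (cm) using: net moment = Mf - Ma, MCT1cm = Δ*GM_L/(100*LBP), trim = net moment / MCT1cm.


Formula: net trimming moment = Mf - Ma; MCT1cm = Δ*GM_L/(100*LBP); trim = net moment / MCT1cm
Step 1 — net trimming moment = 3660 - 2826 = 834 t·m
Step 2 — MCT1cm = 19230 * 70.7 / (100 * 63.2) = 215.1204 t·m/cm
Step 3 — trim = 834 / 215.1204 ≈ 3.8769 cm (5 s.f.)

3.8769 cm


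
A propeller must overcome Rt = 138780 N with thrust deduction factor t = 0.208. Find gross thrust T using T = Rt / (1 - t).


Formula: T = Rt / (1 - t)
Step 1 — (1 - t) = 1 - 0.208 = 0.792
Step 2 — T = 138780 / 0.792 ≈ 175230 N (5 s.f.)

175230 N


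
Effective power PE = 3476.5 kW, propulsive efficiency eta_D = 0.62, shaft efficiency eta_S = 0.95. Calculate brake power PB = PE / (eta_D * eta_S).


Formula: PB = PE / (eta_D * eta_S)
Step 1 — combined efficiency = eta_D * eta_S = 0.62 * 0.95 = 0.589
Step 2 — PB = 3476.5 / 0.589 ≈ 5902.4 kW (5 s.f.)

5902.4 kW


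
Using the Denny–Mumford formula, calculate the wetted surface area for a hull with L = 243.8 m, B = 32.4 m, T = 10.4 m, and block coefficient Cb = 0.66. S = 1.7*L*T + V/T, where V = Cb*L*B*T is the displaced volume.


Formula: S = 1.7*L*T + V/T with V = Cb*L*B*T, i.e. S = L * (1.7*T + Cb*B)
Step 1 — 1.7*T = 1.7 * 10.4 = 17.68 m
Step 2 — Cb*B = 0.66 * 32.4 = 21.384 m
Step 3 — 1.7*T + Cb*B = 17.68 + 21.384 = 39.064 m
Step 4 — S = 243.8 * 39.064 ≈ 9523.8 m^2 (5 s.f.)

9523.8 m^2


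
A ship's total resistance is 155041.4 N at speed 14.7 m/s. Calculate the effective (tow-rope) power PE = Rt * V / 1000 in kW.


Formula: PE = Rt * V / 1000 (kW)
Step 1 — PE (W) = 155041.4 * 14.7 = 2279108.58 W
Step 2 — PE (kW) = 2279108.58 / 1000 ≈ 2279.1 kW (5 s.f.)

2279.1 kW


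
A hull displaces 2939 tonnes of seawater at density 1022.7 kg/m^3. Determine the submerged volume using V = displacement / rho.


Formula: V = mass / rho
Step 1 — convert tonnes to kg: 2939 t * 1000 = 2939000 kg
Step 2 — V = 2939000 / 1022.7 ≈ 2873.8 m^3 (5 s.f.)

2873.8 m^3


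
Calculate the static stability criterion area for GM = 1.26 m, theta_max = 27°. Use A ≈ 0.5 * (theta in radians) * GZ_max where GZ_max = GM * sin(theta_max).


Formula: GZ_max = GM * sin(theta); Area = 0.5 * theta_rad * GZ_max
Step 1 — GZ_max = 1.26 * sin(27°) = 1.26 * 0.45399 = 0.572027 m
Step 2 — theta_rad = 27 * pi/180 = 0.471239 rad
Step 3 — Area = 0.5 * 0.471239 * 0.572027 ≈ 0.13478 m·rad (5 s.f.)

0.13478 m·rad


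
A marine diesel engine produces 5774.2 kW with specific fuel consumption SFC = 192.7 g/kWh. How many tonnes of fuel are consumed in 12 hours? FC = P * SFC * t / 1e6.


Formula: FC (tonnes) = P * SFC * t / 1,000,000
Step 1 — P * SFC * t = 5774.2 * 192.7 * 12 = 13352260.08 g
Step 2 — FC (tonnes) = 13352260.08 / 1,000,000 ≈ 13.352 tonnes (5 s.f.)

13.352 tonnes


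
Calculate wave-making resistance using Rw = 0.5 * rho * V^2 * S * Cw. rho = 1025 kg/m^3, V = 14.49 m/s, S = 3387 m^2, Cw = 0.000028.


Formula: Rw = 0.5 * rho * V^2 * S * Cw
Step 1 — V^2 = 14.49^2 = 209.9601
Step 2 — 0.5 * rho * V^2 = 0.5 * 1025 * 209.9601 = 107604.55125
Step 3 — Rw = 107604.55125 * 3387 * 0.000028 ≈ 10205 N (5 s.f.)

10205 N


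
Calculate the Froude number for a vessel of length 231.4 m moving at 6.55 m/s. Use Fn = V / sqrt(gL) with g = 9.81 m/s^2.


Formula: Fn = V / sqrt(g * L)
Step 1 — g * L = 9.81 * 231.4 = 2270.034
Step 2 — sqrt(g * L) = sqrt(2270.034) = 47.644874
Step 3 — Fn = 6.55 / 47.644874 ≈ 0.13748 (5 s.f.)

0.13748


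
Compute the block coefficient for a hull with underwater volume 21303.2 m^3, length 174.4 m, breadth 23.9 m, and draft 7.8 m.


Formula: Cb = V / (L * B * T)
Step 1 — L * B * T = 174.4 * 23.9 * 7.8 = 32511.648 m^3
Step 2 — Cb = 21303.2 / 32511.648 ≈ 0.65525 (5 s.f.)

0.65525


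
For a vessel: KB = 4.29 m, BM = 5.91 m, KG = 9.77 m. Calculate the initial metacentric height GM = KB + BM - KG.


Formula: GM = KB + BM - KG
Step 1 — KM = KB + BM = 4.29 + 5.91 = 10.2 m
Step 2 — GM = KM - KG = 10.2 - 9.77 = 0.43 m

0.43 m


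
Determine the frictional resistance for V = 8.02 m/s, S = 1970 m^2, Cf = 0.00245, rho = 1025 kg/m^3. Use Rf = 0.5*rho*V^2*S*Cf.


Formula: Rf = 0.5 * rho * V^2 * S * Cf
Step 1 — V^2 = 8.02^2 = 64.3204
Step 2 — 0.5 * rho * V^2 = 0.5 * 1025 * 64.3204 = 32964.205
Step 3 — Rf = 32964.205 * 1970 * 0.00245 ≈ 159100 N (5 s.f.)

159100 N


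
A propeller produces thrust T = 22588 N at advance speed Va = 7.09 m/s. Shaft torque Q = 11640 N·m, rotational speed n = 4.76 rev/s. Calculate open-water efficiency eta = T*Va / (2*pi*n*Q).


Formula: eta = T * Va / (2 * pi * n * Q)
Step 1 — numerator = T * Va = 22588 * 7.09 = 160148.92
Step 2 — 2 * pi * n = 2 * pi * 4.76 = 29.907962
Step 3 — denominator = 29.907962 * 11640 = 348128.68
Step 4 — eta = 160148.92 / 348128.68 ≈ 0.46003 (5 s.f.)

0.46003


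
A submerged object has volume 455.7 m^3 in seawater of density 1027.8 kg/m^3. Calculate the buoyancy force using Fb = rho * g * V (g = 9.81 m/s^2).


Formula: Fb = rho * g * V
Substituting: Fb = 1027.8 * 9.81 * 455.7
Intermediate: 1027.8 * 9.81 = 10082.718
Result: Fb = 10082.718 * 455.7 ≈ 4594700 N (5 s.f.)

4594700 N


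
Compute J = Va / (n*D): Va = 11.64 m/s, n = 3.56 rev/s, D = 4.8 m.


Formula: J = Va / (n * D)
Step 1 — n * D = 3.56 * 4.8 = 17.088
Step 2 — J = 11.64 / 17.088 ≈ 0.68118 (5 s.f.)

0.68118


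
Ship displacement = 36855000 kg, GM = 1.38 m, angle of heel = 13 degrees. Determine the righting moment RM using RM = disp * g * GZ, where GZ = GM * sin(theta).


Formula: GZ = GM * sin(theta); RM = disp * g * GZ
Step 1 — GZ = 1.38 * sin(13°) = 1.38 * 0.224951 = 0.310432 m
Step 2 — RM = 36855000 * 9.81 * 0.310432 ≈ 112240000 N·m (5 s.f.)

112240000 N·m


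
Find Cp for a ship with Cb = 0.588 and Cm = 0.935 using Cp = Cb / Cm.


Formula: Cp = Cb / Cm
Substituting: Cp = 0.588 / 0.935
Result: Cp ≈ 0.62888 (5 s.f.)

0.62888


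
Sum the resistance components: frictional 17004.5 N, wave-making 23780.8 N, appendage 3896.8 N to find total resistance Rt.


Formula: Rt = Rf + Rw + Ra
Substituting: Rt = 17004.5 + 23780.8 + 3896.8
Result: Rt = 44682.1 N

44682.1 N


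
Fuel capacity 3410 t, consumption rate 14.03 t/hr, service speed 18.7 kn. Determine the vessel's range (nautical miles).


Formula: endurance = fuel / rate; range = endurance * speed
Step 1 — endurance = 3410 / 14.03 = 243.0506 hours
Step 2 — range = 243.0506 * 18.7 ≈ 4545.0 nautical miles (5 s.f.)

4545.0 NM


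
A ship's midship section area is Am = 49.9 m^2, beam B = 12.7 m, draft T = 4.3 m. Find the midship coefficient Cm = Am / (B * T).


Formula: Cm = Am / (B * T)
Step 1 — B * T = 12.7 * 4.3 = 54.61 m^2
Step 2 — Cm = 49.9 / 54.61 ≈ 0.91375 (5 s.f.)

0.91375


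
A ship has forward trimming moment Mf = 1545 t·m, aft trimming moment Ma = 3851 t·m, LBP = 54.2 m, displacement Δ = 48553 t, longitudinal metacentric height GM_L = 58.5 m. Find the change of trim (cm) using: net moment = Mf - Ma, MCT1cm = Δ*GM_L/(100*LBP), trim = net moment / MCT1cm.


Formula: net trimming moment = Mf - Ma; MCT1cm = Δ*GM_L/(100*LBP); trim = net moment / MCT1cm
Step 1 — net trimming moment = 1545 - 3851 = -2306 t·m
Step 2 — MCT1cm = 48553 * 58.5 / (100 * 54.2) = 524.0499 t·m/cm
Step 3 — trim = -2306 / 524.0499 ≈ -4.4003 cm (5 s.f.)

-4.4003 cm


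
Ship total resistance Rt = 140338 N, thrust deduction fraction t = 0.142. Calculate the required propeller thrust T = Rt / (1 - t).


Formula: T = Rt / (1 - t)
Step 1 — (1 - t) = 1 - 0.142 = 0.858
Step 2 — T = 140338 / 0.858 ≈ 163560 N (5 s.f.)

163560 N


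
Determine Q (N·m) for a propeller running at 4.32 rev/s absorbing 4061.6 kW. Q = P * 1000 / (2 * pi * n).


Formula: Q = P_W / (2 * pi * n)
Step 1 — P_W = 4061.6 kW * 1000 = 4061600.0 W
Step 2 — 2 * pi * n = 2 * pi * 4.32 = 27.143361
Step 3 — Q = 4061600.0 / 27.143361 ≈ 149640 N·m (5 s.f.)

149640 N·m


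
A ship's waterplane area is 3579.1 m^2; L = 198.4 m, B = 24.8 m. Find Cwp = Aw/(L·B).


Formula: Cwp = Aw / (L * B)
Step 1 — L * B = 198.4 * 24.8 = 4920.32 m^2
Step 2 — Cwp = 3579.1 / 4920.32 ≈ 0.72741 (5 s.f.)

0.72741


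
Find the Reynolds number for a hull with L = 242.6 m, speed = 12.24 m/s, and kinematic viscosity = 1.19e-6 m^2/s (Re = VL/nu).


Formula: Re = V * L / nu
Step 1 — V * L = 12.24 * 242.6 = 2969.424 m^2/s
Step 2 — Re = 2969.424 / 1.19e-6 = 2.50e+09

2.50e+09


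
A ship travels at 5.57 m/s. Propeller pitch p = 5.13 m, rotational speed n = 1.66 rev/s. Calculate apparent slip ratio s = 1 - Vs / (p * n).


Formula: s = 1 - Vs / (p * n)
Step 1 — p * n = 5.13 * 1.66 = 8.5158
Step 2 — Vs / (p*n) = 5.57 / 8.5158 = 0.654078 (6 d.p.)
Step 3 — s = 1 - 0.654078 = 0.345922

0.345922


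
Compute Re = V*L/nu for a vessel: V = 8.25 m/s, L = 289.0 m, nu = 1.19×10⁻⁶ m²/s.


Formula: Re = V * L / nu
Step 1 — V * L = 8.25 * 289.0 = 2384.25 m^2/s
Step 2 — Re = 2384.25 / 1.19e-6 = 2.00e+09

2.00e+09


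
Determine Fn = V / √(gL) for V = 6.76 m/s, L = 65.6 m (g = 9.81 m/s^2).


Formula: Fn = V / sqrt(g * L)
Step 1 — g * L = 9.81 * 65.6 = 643.536
Step 2 — sqrt(g * L) = sqrt(643.536) = 25.368011
Step 3 — Fn = 6.76 / 25.368011 ≈ 0.26648 (5 s.f.)

0.26648


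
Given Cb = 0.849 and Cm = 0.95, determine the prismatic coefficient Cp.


Formula: Cp = Cb / Cm
Substituting: Cp = 0.849 / 0.95
Result: Cp ≈ 0.89368 (5 s.f.)

0.89368


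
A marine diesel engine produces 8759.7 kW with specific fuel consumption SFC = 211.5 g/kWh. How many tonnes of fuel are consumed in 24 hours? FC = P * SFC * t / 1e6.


Formula: FC (tonnes) = P * SFC * t / 1,000,000
Step 1 — P * SFC * t = 8759.7 * 211.5 * 24 = 44464237.2 g
Step 2 — FC (tonnes) = 44464237.2 / 1,000,000 ≈ 44.464 tonnes (5 s.f.)

44.464 tonnes


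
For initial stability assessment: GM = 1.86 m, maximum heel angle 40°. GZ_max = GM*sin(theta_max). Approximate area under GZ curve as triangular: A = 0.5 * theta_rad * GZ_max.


Formula: GZ_max = GM * sin(theta); Area = 0.5 * theta_rad * GZ_max
Step 1 — GZ_max = 1.86 * sin(40°) = 1.86 * 0.642788 = 1.195586 m
Step 2 — theta_rad = 40 * pi/180 = 0.698132 rad
Step 3 — Area = 0.5 * 0.698132 * 1.195586 ≈ 0.41734 m·rad (5 s.f.)

0.41734 m·rad


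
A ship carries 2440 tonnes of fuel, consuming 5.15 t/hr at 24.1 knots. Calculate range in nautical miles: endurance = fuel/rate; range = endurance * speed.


Formula: endurance = fuel / rate; range = endurance * speed
Step 1 — endurance = 2440 / 5.15 = 473.7864 hours
Step 2 — range = 473.7864 * 24.1 ≈ 11418 nautical miles (5 s.f.)

11418 NM


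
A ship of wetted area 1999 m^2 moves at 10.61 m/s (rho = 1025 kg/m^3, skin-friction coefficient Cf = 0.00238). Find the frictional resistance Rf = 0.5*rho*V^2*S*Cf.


Formula: Rf = 0.5 * rho * V^2 * S * Cf
Step 1 — V^2 = 10.61^2 = 112.5721
Step 2 — 0.5 * rho * V^2 = 0.5 * 1025 * 112.5721 = 57693.20125
Step 3 — Rf = 57693.20125 * 1999 * 0.00238 ≈ 274480 N (5 s.f.)

274480 N


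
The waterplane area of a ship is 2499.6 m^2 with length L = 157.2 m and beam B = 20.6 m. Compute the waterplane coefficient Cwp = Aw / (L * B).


Formula: Cwp = Aw / (L * B)
Step 1 — L * B = 157.2 * 20.6 = 3238.32 m^2
Step 2 — Cwp = 2499.6 / 3238.32 ≈ 0.77188 (5 s.f.)

0.77188


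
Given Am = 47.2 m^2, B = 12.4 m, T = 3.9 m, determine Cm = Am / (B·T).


Formula: Cm = Am / (B * T)
Step 1 — B * T = 12.4 * 3.9 = 48.36 m^2
Step 2 — Cm = 47.2 / 48.36 ≈ 0.97601 (5 s.f.)

0.97601


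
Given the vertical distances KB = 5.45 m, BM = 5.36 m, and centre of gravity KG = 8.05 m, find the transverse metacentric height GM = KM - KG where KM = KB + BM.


Formula: GM = KB + BM - KG
Step 1 — KM = KB + BM = 5.45 + 5.36 = 10.81 m
Step 2 — GM = KM - KG = 10.81 - 8.05 = 2.76 m

2.76 m


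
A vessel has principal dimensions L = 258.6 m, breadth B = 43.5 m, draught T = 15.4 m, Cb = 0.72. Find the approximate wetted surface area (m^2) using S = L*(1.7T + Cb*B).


Formula: S = 1.7*L*T + V/T with V = Cb*L*B*T, i.e. S = L * (1.7*T + Cb*B)
Step 1 — 1.7*T = 1.7 * 15.4 = 26.18 m
Step 2 — Cb*B = 0.72 * 43.5 = 31.32 m
Step 3 — 1.7*T + Cb*B = 26.18 + 31.32 = 57.5 m
Step 4 — S = 258.6 * 57.5 ≈ 14870 m^2 (5 s.f.)

14870 m^2


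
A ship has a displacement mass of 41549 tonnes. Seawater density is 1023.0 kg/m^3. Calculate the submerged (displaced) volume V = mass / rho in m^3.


Formula: V = mass / rho
Step 1 — convert tonnes to kg: 41549 t * 1000 = 41549000 kg
Step 2 — V = 41549000 / 1023.0 ≈ 40615 m^3 (5 s.f.)

40615 m^3


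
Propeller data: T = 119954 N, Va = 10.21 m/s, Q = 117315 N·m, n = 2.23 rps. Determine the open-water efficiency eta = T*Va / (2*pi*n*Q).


Formula: eta = T * Va / (2 * pi * n * Q)
Step 1 — numerator = T * Va = 119954 * 10.21 = 1224730.34
Step 2 — 2 * pi * n = 2 * pi * 2.23 = 14.011503
Step 3 — denominator = 14.011503 * 117315 = 1643759.47
Step 4 — eta = 1224730.34 / 1643759.47 ≈ 0.74508 (5 s.f.)

0.74508


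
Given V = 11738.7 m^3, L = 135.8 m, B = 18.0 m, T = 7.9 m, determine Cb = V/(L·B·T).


Formula: Cb = V / (L * B * T)
Step 1 — L * B * T = 135.8 * 18.0 * 7.9 = 19310.76 m^3
Step 2 — Cb = 11738.7 / 19310.76 ≈ 0.60788 (5 s.f.)

0.60788


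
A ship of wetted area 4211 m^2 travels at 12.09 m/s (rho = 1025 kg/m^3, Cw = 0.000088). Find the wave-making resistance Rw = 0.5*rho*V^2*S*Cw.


Formula: Rw = 0.5 * rho * V^2 * S * Cw
Step 1 — V^2 = 12.09^2 = 146.1681
Step 2 — 0.5 * rho * V^2 = 0.5 * 1025 * 146.1681 = 74911.15125
Step 3 — Rw = 74911.15125 * 4211 * 0.000088 ≈ 27760 N (5 s.f.)

27760 N


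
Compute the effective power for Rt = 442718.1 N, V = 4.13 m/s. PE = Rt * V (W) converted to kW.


Formula: PE = Rt * V / 1000 (kW)
Step 1 — PE (W) = 442718.1 * 4.13 = 1828425.753 W
Step 2 — PE (kW) = 1828425.753 / 1000 ≈ 1828.4 kW (5 s.f.)

1828.4 kW


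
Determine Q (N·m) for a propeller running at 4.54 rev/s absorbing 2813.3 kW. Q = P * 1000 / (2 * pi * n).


Formula: Q = P_W / (2 * pi * n)
Step 1 — P_W = 2813.3 kW * 1000 = 2813300.0 W
Step 2 — 2 * pi * n = 2 * pi * 4.54 = 28.525661
Step 3 — Q = 2813300.0 / 28.525661 ≈ 98623 N·m (5 s.f.)

98623 N·m


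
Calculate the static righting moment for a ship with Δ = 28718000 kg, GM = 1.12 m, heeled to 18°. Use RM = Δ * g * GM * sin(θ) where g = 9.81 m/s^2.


Formula: GZ = GM * sin(theta); RM = disp * g * GZ
Step 1 — GZ = 1.12 * sin(18°) = 1.12 * 0.309017 = 0.346099 m
Step 2 — RM = 28718000 * 9.81 * 0.346099 ≈ 97504000 N·m (5 s.f.)

97504000 N·m


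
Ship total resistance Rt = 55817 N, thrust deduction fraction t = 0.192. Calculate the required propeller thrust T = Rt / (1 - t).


Formula: T = Rt / (1 - t)
Step 1 — (1 - t) = 1 - 0.192 = 0.808
Step 2 — T = 55817 / 0.808 ≈ 69080 N (5 s.f.)

69080 N


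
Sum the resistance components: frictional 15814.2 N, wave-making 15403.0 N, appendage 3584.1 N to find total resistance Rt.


Formula: Rt = Rf + Rw + Ra
Substituting: Rt = 15814.2 + 15403.0 + 3584.1
Result: Rt = 34801.3 N

34801.3 N


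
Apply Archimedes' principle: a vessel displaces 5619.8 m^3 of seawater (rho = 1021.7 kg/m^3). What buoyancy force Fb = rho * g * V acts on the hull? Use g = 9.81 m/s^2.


Formula: Fb = rho * g * V
Substituting: Fb = 1021.7 * 9.81 * 5619.8
Intermediate: 1021.7 * 9.81 = 10022.877
Result: Fb = 10022.877 * 5619.8 ≈ 56327000 N (5 s.f.)

56327000 N


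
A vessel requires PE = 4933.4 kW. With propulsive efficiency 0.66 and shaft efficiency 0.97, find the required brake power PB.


Formula: PB = PE / (eta_D * eta_S)
Step 1 — combined efficiency = eta_D * eta_S = 0.66 * 0.97 = 0.6402
Step 2 — PB = 4933.4 / 0.6402 ≈ 7706.0 kW (5 s.f.)

7706.0 kW


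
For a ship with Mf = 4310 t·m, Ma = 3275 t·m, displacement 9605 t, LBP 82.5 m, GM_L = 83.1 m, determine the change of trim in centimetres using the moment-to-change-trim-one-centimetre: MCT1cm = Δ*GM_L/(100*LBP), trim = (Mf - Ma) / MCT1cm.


Formula: net trimming moment = Mf - Ma; MCT1cm = Δ*GM_L/(100*LBP); trim = net moment / MCT1cm
Step 1 — net trimming moment = 4310 - 3275 = 1035 t·m
Step 2 — MCT1cm = 9605 * 83.1 / (100 * 82.5) = 96.7485 t·m/cm
Step 3 — trim = 1035 / 96.7485 ≈ 10.698 cm (5 s.f.)

10.698 cm


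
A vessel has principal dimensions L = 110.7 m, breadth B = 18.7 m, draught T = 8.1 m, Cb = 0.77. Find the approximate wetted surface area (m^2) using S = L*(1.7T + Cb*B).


Formula: S = 1.7*L*T + V/T with V = Cb*L*B*T, i.e. S = L * (1.7*T + Cb*B)
Step 1 — 1.7*T = 1.7 * 8.1 = 13.77 m
Step 2 — Cb*B = 0.77 * 18.7 = 14.399 m
Step 3 — 1.7*T + Cb*B = 13.77 + 14.399 = 28.169 m
Step 4 — S = 110.7 * 28.169 ≈ 3118.3 m^2 (5 s.f.)

3118.3 m^2


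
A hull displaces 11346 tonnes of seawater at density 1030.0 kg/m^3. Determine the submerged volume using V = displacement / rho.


Formula: V = mass / rho
Step 1 — convert tonnes to kg: 11346 t * 1000 = 11346000 kg
Step 2 — V = 11346000 / 1030.0 ≈ 11016 m^3 (5 s.f.)

11016 m^3


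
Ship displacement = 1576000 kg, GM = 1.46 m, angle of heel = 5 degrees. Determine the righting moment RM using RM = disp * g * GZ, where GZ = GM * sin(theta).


Formula: GZ = GM * sin(theta); RM = disp * g * GZ
Step 1 — GZ = 1.46 * sin(5°) = 1.46 * 0.087156 = 0.127248 m
Step 2 — RM = 1576000 * 9.81 * 0.127248 ≈ 1967300 N·m (5 s.f.)

1967300 N·m


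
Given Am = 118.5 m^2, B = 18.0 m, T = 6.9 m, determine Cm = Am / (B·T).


Formula: Cm = Am / (B * T)
Step 1 — B * T = 18.0 * 6.9 = 124.2 m^2
Step 2 — Cm = 118.5 / 124.2 ≈ 0.95411 (5 s.f.)

0.95411


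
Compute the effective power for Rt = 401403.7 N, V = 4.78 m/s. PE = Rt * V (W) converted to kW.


Formula: PE = Rt * V / 1000 (kW)
Step 1 — PE (W) = 401403.7 * 4.78 = 1918709.686 W
Step 2 — PE (kW) = 1918709.686 / 1000 ≈ 1918.7 kW (5 s.f.)

1918.7 kW


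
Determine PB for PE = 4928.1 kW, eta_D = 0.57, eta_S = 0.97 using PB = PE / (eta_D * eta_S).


Formula: PB = PE / (eta_D * eta_S)
Step 1 — combined efficiency = eta_D * eta_S = 0.57 * 0.97 = 0.5529
Step 2 — PB = 4928.1 / 0.5529 ≈ 8913.2 kW (5 s.f.)

8913.2 kW


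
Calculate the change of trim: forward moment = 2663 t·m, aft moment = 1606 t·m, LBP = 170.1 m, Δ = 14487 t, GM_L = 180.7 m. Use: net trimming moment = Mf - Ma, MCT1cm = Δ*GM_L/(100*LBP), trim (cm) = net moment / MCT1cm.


Formula: net trimming moment = Mf - Ma; MCT1cm = Δ*GM_L/(100*LBP); trim = net moment / MCT1cm
Step 1 — net trimming moment = 2663 - 1606 = 1057 t·m
Step 2 — MCT1cm = 14487 * 180.7 / (100 * 170.1) = 153.8978 t·m/cm
Step 3 — trim = 1057 / 153.8978 ≈ 6.8682 cm (5 s.f.)

6.8682 cm


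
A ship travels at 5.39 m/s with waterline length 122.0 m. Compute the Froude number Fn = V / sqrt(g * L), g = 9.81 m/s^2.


Formula: Fn = V / sqrt(g * L)
Step 1 — g * L = 9.81 * 122.0 = 1196.82
Step 2 — sqrt(g * L) = sqrt(1196.82) = 34.595086
Step 3 — Fn = 5.39 / 34.595086 ≈ 0.15580 (5 s.f.)

0.15580


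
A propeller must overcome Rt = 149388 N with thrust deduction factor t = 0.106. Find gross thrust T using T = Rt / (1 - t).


Formula: T = Rt / (1 - t)
Step 1 — (1 - t) = 1 - 0.106 = 0.894
Step 2 — T = 149388 / 0.894 ≈ 167100 N (5 s.f.)

167100 N


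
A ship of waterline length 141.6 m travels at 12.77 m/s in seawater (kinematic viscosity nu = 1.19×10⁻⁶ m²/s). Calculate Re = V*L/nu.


Formula: Re = V * L / nu
Step 1 — V * L = 12.77 * 141.6 = 1808.232 m^2/s
Step 2 — Re = 1808.232 / 1.19e-6 = 1.52e+09

1.52e+09


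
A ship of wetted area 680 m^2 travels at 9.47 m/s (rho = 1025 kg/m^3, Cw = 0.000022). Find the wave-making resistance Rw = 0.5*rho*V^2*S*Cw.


Formula: Rw = 0.5 * rho * V^2 * S * Cw
Step 1 — V^2 = 9.47^2 = 89.6809
Step 2 — 0.5 * rho * V^2 = 0.5 * 1025 * 89.6809 = 45961.46125
Step 3 — Rw = 45961.46125 * 680 * 0.000022 ≈ 687.58 N (5 s.f.)

687.58 N


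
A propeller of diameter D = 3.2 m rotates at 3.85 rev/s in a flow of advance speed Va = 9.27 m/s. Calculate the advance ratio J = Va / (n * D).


Formula: J = Va / (n * D)
Step 1 — n * D = 3.85 * 3.2 = 12.32
Step 2 — J = 9.27 / 12.32 ≈ 0.75244 (5 s.f.)

0.75244


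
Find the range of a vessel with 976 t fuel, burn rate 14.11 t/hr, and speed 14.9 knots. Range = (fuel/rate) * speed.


Formula: endurance = fuel / rate; range = endurance * speed
Step 1 — endurance = 976 / 14.11 = 69.1708 hours
Step 2 — range = 69.1708 * 14.9 ≈ 1030.6 nautical miles (5 s.f.)

1030.6 NM


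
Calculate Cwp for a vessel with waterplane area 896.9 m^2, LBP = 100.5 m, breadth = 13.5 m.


Formula: Cwp = Aw / (L * B)
Step 1 — L * B = 100.5 * 13.5 = 1356.75 m^2
Step 2 — Cwp = 896.9 / 1356.75 ≈ 0.66107 (5 s.f.)

0.66107


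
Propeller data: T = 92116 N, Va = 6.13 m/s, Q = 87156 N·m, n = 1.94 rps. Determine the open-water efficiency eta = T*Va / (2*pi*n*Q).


Formula: eta = T * Va / (2 * pi * n * Q)
Step 1 — numerator = T * Va = 92116 * 6.13 = 564671.08
Step 2 — 2 * pi * n = 2 * pi * 1.94 = 12.189379
Step 3 — denominator = 12.189379 * 87156 = 1062377.52
Step 4 — eta = 564671.08 / 1062377.52 ≈ 0.53152 (5 s.f.)

0.53152


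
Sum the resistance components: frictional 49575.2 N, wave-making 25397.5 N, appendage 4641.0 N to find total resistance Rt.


Formula: Rt = Rf + Rw + Ra
Substituting: Rt = 49575.2 + 25397.5 + 4641.0
Result: Rt = 79613.7 N

79613.7 N


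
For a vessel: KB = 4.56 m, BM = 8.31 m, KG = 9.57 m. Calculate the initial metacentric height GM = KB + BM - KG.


Formula: GM = KB + BM - KG
Step 1 — KM = KB + BM = 4.56 + 8.31 = 12.87 m
Step 2 — GM = KM - KG = 12.87 - 9.57 = 3.3 m

3.3 m


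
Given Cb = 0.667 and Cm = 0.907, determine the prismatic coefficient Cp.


Formula: Cp = Cb / Cm
Substituting: Cp = 0.667 / 0.907
Result: Cp ≈ 0.73539 (5 s.f.)

0.73539


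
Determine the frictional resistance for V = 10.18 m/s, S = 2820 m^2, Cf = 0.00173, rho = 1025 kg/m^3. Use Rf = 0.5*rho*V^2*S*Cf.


Formula: Rf = 0.5 * rho * V^2 * S * Cf
Step 1 — V^2 = 10.18^2 = 103.6324
Step 2 — 0.5 * rho * V^2 = 0.5 * 1025 * 103.6324 = 53111.605
Step 3 — Rf = 53111.605 * 2820 * 0.00173 ≈ 259110 N (5 s.f.)

259110 N


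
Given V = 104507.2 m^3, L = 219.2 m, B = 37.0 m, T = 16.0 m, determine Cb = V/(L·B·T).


Formula: Cb = V / (L * B * T)
Step 1 — L * B * T = 219.2 * 37.0 * 16.0 = 129766.4 m^3
Step 2 — Cb = 104507.2 / 129766.4 ≈ 0.80535 (5 s.f.)

0.80535


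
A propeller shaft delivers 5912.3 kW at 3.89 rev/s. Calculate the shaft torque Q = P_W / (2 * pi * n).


Formula: Q = P_W / (2 * pi * n)
Step 1 — P_W = 5912.3 kW * 1000 = 5912300.0 W
Step 2 — 2 * pi * n = 2 * pi * 3.89 = 24.441591
Step 3 — Q = 5912300.0 / 24.441591 ≈ 241900 N·m (5 s.f.)

241900 N·m


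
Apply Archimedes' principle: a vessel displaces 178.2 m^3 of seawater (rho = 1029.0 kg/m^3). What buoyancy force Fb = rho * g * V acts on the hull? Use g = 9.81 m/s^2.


Formula: Fb = rho * g * V
Substituting: Fb = 1029.0 * 9.81 * 178.2
Intermediate: 1029.0 * 9.81 = 10094.49
Result: Fb = 10094.49 * 178.2 ≈ 1798800 N (5 s.f.)

1798800 N


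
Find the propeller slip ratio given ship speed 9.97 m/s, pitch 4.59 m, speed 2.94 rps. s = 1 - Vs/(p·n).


Formula: s = 1 - Vs / (p * n)
Step 1 — p * n = 4.59 * 2.94 = 13.4946
Step 2 — Vs / (p*n) = 9.97 / 13.4946 = 0.738814 (6 d.p.)
Step 3 — s = 1 - 0.738814 = 0.261186

0.261186


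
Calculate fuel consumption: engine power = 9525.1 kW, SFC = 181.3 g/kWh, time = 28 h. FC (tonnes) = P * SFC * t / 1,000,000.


Formula: FC (tonnes) = P * SFC * t / 1,000,000
Step 1 — P * SFC * t = 9525.1 * 181.3 * 28 = 48353217.64 g
Step 2 — FC (tonnes) = 48353217.64 / 1,000,000 ≈ 48.353 tonnes (5 s.f.)

48.353 tonnes


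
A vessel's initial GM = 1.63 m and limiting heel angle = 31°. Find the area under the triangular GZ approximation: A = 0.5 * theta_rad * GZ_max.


Formula: GZ_max = GM * sin(theta); Area = 0.5 * theta_rad * GZ_max
Step 1 — GZ_max = 1.63 * sin(31°) = 1.63 * 0.515038 = 0.839512 m
Step 2 — theta_rad = 31 * pi/180 = 0.541052 rad
Step 3 — Area = 0.5 * 0.541052 * 0.839512 ≈ 0.22711 m·rad (5 s.f.)

0.22711 m·rad


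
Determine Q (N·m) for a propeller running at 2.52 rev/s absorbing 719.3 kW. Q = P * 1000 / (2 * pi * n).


Formula: Q = P_W / (2 * pi * n)
Step 1 — P_W = 719.3 kW * 1000 = 719300.0 W
Step 2 — 2 * pi * n = 2 * pi * 2.52 = 15.833627
Step 3 — Q = 719300.0 / 15.833627 ≈ 45429 N·m (5 s.f.)

45429 N·m


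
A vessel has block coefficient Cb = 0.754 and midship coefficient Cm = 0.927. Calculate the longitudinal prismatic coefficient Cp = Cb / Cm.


Formula: Cp = Cb / Cm
Substituting: Cp = 0.754 / 0.927
Result: Cp ≈ 0.81338 (5 s.f.)

0.81338


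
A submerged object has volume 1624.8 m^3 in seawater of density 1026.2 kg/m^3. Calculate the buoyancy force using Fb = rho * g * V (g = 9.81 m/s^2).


Formula: Fb = rho * g * V
Substituting: Fb = 1026.2 * 9.81 * 1624.8
Intermediate: 1026.2 * 9.81 = 10067.022
Result: Fb = 10067.022 * 1624.8 ≈ 16357000 N (5 s.f.)

16357000 N


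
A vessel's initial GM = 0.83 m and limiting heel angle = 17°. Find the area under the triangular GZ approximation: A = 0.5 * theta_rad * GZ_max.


Formula: GZ_max = GM * sin(theta); Area = 0.5 * theta_rad * GZ_max
Step 1 — GZ_max = 0.83 * sin(17°) = 0.83 * 0.292372 = 0.242669 m
Step 2 — theta_rad = 17 * pi/180 = 0.296706 rad
Step 3 — Area = 0.5 * 0.296706 * 0.242669 ≈ 0.036001 m·rad (5 s.f.)

0.036001 m·rad


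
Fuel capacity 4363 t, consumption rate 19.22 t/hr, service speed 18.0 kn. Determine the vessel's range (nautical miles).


Formula: endurance = fuel / rate; range = endurance * speed
Step 1 — endurance = 4363 / 19.22 = 227.0031 hours
Step 2 — range = 227.0031 * 18.0 ≈ 4086.1 nautical miles (5 s.f.)

4086.1 NM


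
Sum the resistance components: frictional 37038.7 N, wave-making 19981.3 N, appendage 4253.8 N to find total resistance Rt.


Formula: Rt = Rf + Rw + Ra
Substituting: Rt = 37038.7 + 19981.3 + 4253.8
Result: Rt = 61273.8 N

61273.8 N


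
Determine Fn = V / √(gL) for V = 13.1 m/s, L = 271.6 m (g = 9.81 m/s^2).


Formula: Fn = V / sqrt(g * L)
Step 1 — g * L = 9.81 * 271.6 = 2664.396
Step 2 — sqrt(g * L) = sqrt(2664.396) = 51.617788
Step 3 — Fn = 13.1 / 51.617788 ≈ 0.25379 (5 s.f.)

0.25379


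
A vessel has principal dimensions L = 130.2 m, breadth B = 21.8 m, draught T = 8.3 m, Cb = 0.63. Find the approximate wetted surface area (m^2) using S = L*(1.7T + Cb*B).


Formula: S = 1.7*L*T + V/T with V = Cb*L*B*T, i.e. S = L * (1.7*T + Cb*B)
Step 1 — 1.7*T = 1.7 * 8.3 = 14.11 m
Step 2 — Cb*B = 0.63 * 21.8 = 13.734 m
Step 3 — 1.7*T + Cb*B = 14.11 + 13.734 = 27.844 m
Step 4 — S = 130.2 * 27.844 ≈ 3625.3 m^2 (5 s.f.)

3625.3 m^2


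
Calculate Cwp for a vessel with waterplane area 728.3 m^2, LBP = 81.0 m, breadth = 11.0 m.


Formula: Cwp = Aw / (L * B)
Step 1 — L * B = 81.0 * 11.0 = 891.0 m^2
Step 2 — Cwp = 728.3 / 891.0 ≈ 0.81740 (5 s.f.)

0.81740


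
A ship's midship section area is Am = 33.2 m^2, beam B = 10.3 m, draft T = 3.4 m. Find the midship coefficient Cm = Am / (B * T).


Formula: Cm = Am / (B * T)
Step 1 — B * T = 10.3 * 3.4 = 35.02 m^2
Step 2 — Cm = 33.2 / 35.02 ≈ 0.94803 (5 s.f.)

0.94803


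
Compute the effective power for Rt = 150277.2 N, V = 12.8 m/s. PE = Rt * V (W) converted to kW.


Formula: PE = Rt * V / 1000 (kW)
Step 1 — PE (W) = 150277.2 * 12.8 = 1923548.16 W
Step 2 — PE (kW) = 1923548.16 / 1000 ≈ 1923.5 kW (5 s.f.)

1923.5 kW


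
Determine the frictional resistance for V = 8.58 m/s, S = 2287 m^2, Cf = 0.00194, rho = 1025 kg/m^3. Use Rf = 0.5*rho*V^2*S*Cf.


Formula: Rf = 0.5 * rho * V^2 * S * Cf
Step 1 — V^2 = 8.58^2 = 73.6164
Step 2 — 0.5 * rho * V^2 = 0.5 * 1025 * 73.6164 = 37728.405
Step 3 — Rf = 37728.405 * 2287 * 0.00194 ≈ 167390 N (5 s.f.)

167390 N


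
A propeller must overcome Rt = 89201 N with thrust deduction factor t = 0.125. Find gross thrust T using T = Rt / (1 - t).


Formula: T = Rt / (1 - t)
Step 1 — (1 - t) = 1 - 0.125 = 0.875
Step 2 — T = 89201 / 0.875 ≈ 101940 N (5 s.f.)

101940 N
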